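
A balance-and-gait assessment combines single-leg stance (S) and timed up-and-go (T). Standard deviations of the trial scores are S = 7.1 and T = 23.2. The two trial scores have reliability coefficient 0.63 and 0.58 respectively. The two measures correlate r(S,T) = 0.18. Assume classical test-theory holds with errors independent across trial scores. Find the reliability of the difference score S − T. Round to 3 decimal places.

0.538

Var(S−T) = 7.1² + 23.2² − 2·7.1·23.2·0.18 = 588.65 − 59.2992 = 529.351.
Under uncorrelated errors the observed covariances equal the true-score covariances, so only the own-variance terms attenuate.
True-score variance = [7.1²·0.63 + 23.2²·0.58] − 59.2992 = 343.938 − 59.2992 = 284.638.
Reliability = 284.638 / 529.351 = 0.538.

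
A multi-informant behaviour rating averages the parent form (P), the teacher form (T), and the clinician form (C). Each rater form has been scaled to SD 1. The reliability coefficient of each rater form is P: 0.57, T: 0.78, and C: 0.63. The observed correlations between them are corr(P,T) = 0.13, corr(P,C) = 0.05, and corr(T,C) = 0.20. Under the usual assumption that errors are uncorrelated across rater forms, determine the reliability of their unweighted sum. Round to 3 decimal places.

Var(P+T+C) = 3 + 2·[0.13 + 0.05 + 0.20] = 3 + 0.76 = 3.76.
With uncorrelated errors the cross-covariances are all true-score covariance, so they carry over unchanged; only the diagonal terms shrink to ρᵢσᵢ².
True-score variance = [0.57 + 0.78 + 0.63] + 0.76 = 1.98 + 0.76 = 2.74.
Reliability = 2.74 / 3.76 = 0.729.

0.729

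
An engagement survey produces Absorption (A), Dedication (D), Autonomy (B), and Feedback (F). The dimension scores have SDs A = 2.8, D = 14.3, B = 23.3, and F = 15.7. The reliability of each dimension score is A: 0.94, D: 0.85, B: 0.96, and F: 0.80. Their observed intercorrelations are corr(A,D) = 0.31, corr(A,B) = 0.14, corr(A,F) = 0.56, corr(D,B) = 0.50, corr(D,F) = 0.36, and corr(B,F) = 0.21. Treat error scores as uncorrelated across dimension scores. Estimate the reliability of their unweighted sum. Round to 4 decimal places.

Var(A+D+B+F) = 2.8² + 14.3² + 23.3² + 15.7² + 2·[2.8·14.3·0.31 + 2.8·23.3·0.14 + 2.8·15.7·0.56 + 14.3·23.3·0.50 + 14.3·15.7·0.36 + 23.3·15.7·0.21] = 1001.71 + 740.805 = 1742.51.
Because errors are independent across components, Cov(Tᵢ,Tⱼ) = Cov(Xᵢ,Xⱼ); the off-diagonal part of the true-score variance is the same as above.
True-score variance = [2.8²·0.94 + 14.3²·0.85 + 23.3²·0.96 + 15.7²·0.80] + 740.805 = 899.553 + 740.805 = 1640.36.
Reliability = 1640.36 / 1742.51 = 0.9414.

0.9414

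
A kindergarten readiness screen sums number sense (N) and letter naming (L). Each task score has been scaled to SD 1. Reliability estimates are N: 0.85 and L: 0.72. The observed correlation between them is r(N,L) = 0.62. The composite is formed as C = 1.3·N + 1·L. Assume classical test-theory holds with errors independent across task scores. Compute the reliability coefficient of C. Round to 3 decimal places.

Var(C) = 1.3² + 1 + 2·[1.3·0.62] = 2.69 + 1.612 = 4.302.
Under uncorrelated errors the observed covariances equal the true-score covariances, so only the own-variance terms attenuate.
True-score variance = [1.3²·0.85 + 0.72] + 1.612 = 2.1565 + 1.612 = 3.7685.
Reliability = 3.7685 / 4.302 = 0.876.

0.876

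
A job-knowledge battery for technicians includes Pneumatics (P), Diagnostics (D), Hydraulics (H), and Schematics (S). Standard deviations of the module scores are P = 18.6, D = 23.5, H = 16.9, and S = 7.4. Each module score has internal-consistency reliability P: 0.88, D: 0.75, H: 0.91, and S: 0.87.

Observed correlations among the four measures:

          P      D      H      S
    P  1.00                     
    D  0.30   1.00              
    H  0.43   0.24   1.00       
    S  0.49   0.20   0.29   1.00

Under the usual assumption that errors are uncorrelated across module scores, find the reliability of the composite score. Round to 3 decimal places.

Var(P+D+H+S) = 18.6² + 23.5² + 16.9² + 7.4² + 2·[18.6·23.5·0.30 + 18.6·16.9·0.43 + 18.6·7.4·0.49 + 23.5·16.9·0.24 + 23.5·7.4·0.20 + 16.9·7.4·0.29] = 1238.58 + 1000.21 = 2238.79.
Because errors are independent across components, Cov(Tᵢ,Tⱼ) = Cov(Xᵢ,Xⱼ); the off-diagonal part of the true-score variance is the same as above.
True-score variance = [18.6²·0.88 + 23.5²·0.75 + 16.9²·0.91 + 7.4²·0.87] + 1000.21 = 1026.18 + 1000.21 = 2026.38.
Reliability = 2026.38 / 2238.79 = 0.905.

0.905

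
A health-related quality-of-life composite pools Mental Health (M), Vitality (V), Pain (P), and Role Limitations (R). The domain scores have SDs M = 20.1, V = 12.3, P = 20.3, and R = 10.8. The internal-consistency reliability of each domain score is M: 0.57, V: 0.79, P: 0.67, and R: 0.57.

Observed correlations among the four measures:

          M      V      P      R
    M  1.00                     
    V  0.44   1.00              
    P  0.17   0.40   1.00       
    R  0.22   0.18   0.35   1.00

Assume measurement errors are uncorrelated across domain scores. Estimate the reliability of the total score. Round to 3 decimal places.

0.798

Var(M+V+P+R) = 20.1² + 12.3² + 20.3² + 10.8² + 2·[20.1·12.3·0.44 + 20.1·20.3·0.17 + 20.1·10.8·0.22 + 12.3·20.3·0.40 + 12.3·10.8·0.18 + 20.3·10.8·0.35] = 1084.03 + 852.85 = 1936.88.
With uncorrelated errors the cross-covariances are all true-score covariance, so they carry over unchanged; only the diagonal terms shrink to ρᵢσᵢ².
True-score variance = [20.1²·0.57 + 12.3²·0.79 + 20.3²·0.67 + 10.8²·0.57] + 852.85 = 692.39 + 852.85 = 1545.24.
Reliability = 1545.24 / 1936.88 = 0.798.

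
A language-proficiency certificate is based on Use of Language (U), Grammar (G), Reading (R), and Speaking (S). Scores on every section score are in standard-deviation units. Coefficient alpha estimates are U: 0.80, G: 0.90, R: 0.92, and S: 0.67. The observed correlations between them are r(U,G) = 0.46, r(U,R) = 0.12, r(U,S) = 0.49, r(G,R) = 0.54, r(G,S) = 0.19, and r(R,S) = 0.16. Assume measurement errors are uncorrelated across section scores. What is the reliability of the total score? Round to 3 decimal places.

Var(U+G+R+S) = 4 + 2·[0.46 + 0.12 + 0.49 + 0.54 + 0.19 + 0.16] = 4 + 3.92 = 7.92.
Under uncorrelated errors the observed covariances equal the true-score covariances, so only the own-variance terms attenuate.
True-score variance = [0.80 + 0.90 + 0.92 + 0.67] + 3.92 = 3.29 + 3.92 = 7.21.
Reliability = 7.21 / 7.92 = 0.910.

0.910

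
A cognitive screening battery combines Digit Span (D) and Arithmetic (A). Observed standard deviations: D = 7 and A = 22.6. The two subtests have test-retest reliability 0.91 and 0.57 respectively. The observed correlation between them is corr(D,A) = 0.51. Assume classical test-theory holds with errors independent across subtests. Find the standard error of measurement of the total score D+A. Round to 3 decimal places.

Var(total) = 559.76 + 161.364 = 721.124.
True-score variance = 335.723 + 161.364 = 497.087, so reliability = 0.6893.
Error variance = 721.124 − 497.087 = 224.037; SEM = √224.037 = 14.968.

14.968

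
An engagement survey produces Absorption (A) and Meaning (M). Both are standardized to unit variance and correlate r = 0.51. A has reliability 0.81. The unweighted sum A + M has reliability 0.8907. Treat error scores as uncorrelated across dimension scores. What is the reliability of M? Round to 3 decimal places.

0.860

Var(A+M) = 2 + 2·0.51 = 3.020.
True-score variance = ρ_A + ρ_M + 2·0.51, so 0.8907 = (0.81 + ρ_M + 1.02) / 3.020.
ρ_M = 0.8907·3.020 − 0.81 − 1.02 = 0.860.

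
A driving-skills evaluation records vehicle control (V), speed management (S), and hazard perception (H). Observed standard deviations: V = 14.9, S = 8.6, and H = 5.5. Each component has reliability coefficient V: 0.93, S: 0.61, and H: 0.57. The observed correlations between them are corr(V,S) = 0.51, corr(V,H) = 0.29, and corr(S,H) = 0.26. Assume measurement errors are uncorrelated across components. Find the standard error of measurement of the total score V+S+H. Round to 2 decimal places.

7.58

Var(total) = 326.22 + 202.83 = 529.05.
True-score variance = 268.827 + 202.83 = 471.657, so reliability = 0.8915.
Error variance = 529.05 − 471.657 = 57.3926; SEM = √57.3926 = 7.58.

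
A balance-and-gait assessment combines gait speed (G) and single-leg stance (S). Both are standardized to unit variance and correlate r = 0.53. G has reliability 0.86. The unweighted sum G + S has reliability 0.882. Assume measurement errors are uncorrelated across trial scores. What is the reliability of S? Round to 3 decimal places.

Var(G+S) = 2 + 2·0.53 = 3.060.
True-score variance = ρ_G + ρ_S + 2·0.53, so 0.882 = (0.86 + ρ_S + 1.06) / 3.060.
ρ_S = 0.882·3.060 − 0.86 − 1.06 = 0.779.

0.779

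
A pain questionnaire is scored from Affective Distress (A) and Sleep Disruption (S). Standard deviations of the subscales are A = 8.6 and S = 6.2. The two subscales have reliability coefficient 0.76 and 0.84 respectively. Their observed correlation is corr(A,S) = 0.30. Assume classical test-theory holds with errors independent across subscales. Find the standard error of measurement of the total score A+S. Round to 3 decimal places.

Var(total) = 112.4 + 31.992 = 144.392.
True-score variance = 88.4992 + 31.992 = 120.491, so reliability = 0.8345.
Error variance = 144.392 − 120.491 = 23.9008; SEM = √23.9008 = 4.889.

4.889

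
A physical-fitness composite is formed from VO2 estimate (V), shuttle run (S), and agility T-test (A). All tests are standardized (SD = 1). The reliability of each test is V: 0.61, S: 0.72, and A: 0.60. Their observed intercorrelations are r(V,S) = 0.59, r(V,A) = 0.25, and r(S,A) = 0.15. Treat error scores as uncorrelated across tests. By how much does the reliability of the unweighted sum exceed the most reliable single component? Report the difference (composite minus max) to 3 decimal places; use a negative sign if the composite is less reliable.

0.065

Var(sum) = 3 + 1.98 = 4.98; true-score variance = 1.93 + 1.98 = 3.91; composite reliability = 0.7851.
Max component reliability = 0.7200.
Difference = 0.7851 − 0.7200 = 0.065.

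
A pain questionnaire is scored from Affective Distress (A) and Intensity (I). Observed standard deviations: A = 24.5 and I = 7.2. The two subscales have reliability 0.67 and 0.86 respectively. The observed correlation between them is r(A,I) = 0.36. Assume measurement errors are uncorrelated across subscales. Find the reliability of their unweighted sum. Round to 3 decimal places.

Var(A+I) = 24.5² + 7.2² + 2·[24.5·7.2·0.36] = 652.09 + 127.008 = 779.098.
Because errors are independent across components, Cov(Tᵢ,Tⱼ) = Cov(Xᵢ,Xⱼ); the off-diagonal part of the true-score variance is the same as above.
True-score variance = [24.5²·0.67 + 7.2²·0.86] + 127.008 = 446.75 + 127.008 = 573.758.
Reliability = 573.758 / 779.098 = 0.736.

0.736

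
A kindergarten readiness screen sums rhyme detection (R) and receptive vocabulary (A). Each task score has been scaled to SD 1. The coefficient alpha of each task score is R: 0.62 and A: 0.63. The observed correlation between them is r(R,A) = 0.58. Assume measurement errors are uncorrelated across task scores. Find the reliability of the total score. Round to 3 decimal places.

Var(R+A) = 2 + 2·[0.58] = 2 + 1.16 = 3.16.
With uncorrelated errors the cross-covariances are all true-score covariance, so they carry over unchanged; only the diagonal terms shrink to ρᵢσᵢ².
True-score variance = [0.62 + 0.63] + 1.16 = 1.25 + 1.16 = 2.41.
Reliability = 2.41 / 3.16 = 0.763.

0.763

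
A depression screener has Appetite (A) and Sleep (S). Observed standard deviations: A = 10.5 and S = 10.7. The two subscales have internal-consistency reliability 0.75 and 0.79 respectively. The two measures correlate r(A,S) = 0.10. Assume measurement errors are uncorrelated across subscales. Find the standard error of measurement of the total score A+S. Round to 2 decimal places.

7.18

Var(total) = 224.74 + 22.47 = 247.21.
True-score variance = 173.135 + 22.47 = 195.605, so reliability = 0.7912.
Error variance = 247.21 − 195.605 = 51.6054; SEM = √51.6054 = 7.18.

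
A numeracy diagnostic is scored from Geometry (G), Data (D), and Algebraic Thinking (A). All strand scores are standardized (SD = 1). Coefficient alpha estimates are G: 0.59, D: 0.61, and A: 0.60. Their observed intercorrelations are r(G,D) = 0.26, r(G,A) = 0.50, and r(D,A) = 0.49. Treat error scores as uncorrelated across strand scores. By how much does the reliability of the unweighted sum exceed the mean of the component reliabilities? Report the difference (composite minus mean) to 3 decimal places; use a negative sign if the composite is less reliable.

Var(sum) = 3 + 2.5 = 5.5; true-score variance = 1.8 + 2.5 = 4.3; composite reliability = 0.7818.
Mean component reliability = 0.6000.
Difference = 0.7818 − 0.6000 = 0.182.

0.182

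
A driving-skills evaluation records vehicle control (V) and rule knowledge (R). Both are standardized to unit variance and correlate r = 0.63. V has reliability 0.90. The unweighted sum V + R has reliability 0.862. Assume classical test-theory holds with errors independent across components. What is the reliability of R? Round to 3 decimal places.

0.650

Var(V+R) = 2 + 2·0.63 = 3.260.
True-score variance = ρ_V + ρ_R + 2·0.63, so 0.862 = (0.90 + ρ_R + 1.26) / 3.260.
ρ_R = 0.862·3.260 − 0.90 − 1.26 = 0.650.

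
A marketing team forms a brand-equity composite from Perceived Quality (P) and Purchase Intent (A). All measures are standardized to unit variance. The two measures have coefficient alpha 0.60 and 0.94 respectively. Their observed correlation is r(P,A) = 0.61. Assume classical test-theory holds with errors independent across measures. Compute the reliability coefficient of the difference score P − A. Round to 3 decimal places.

Var(P−A) = 1 + 1 − 2·0.61 = 2 − 1.22 = 0.78.
With uncorrelated errors the cross-covariances are all true-score covariance, so they carry over unchanged; only the diagonal terms shrink to ρᵢσᵢ².
True-score variance = [0.60 + 0.94] − 1.22 = 1.54 − 1.22 = 0.32.
Reliability = 0.32 / 0.78 = 0.410.

0.410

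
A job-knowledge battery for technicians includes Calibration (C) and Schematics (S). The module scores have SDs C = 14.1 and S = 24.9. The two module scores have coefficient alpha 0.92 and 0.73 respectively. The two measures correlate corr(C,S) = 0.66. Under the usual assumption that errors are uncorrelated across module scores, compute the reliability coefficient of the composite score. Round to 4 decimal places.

Var(C+S) = 14.1² + 24.9² + 2·[14.1·24.9·0.66] = 818.82 + 463.439 = 1282.26.
Because errors are independent across components, Cov(Tᵢ,Tⱼ) = Cov(Xᵢ,Xⱼ); the off-diagonal part of the true-score variance is the same as above.
True-score variance = [14.1²·0.92 + 24.9²·0.73] + 463.439 = 635.512 + 463.439 = 1098.95.
Reliability = 1098.95 / 1282.26 = 0.8570.

0.8570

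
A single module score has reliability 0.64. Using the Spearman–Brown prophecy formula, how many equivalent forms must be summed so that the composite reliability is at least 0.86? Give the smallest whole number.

k ≥ ρ*(1−ρ₁)/(ρ₁(1−ρ*)) = 0.86·0.36 / (0.64·0.14) = 3.455.
Smallest integer k = 4.

4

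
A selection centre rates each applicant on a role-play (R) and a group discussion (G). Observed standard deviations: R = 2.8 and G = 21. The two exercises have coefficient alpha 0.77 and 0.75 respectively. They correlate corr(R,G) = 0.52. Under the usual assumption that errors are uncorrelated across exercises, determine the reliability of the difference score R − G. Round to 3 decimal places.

Var(R−G) = 2.8² + 21² − 2·2.8·21·0.52 = 448.84 − 61.152 = 387.688.
With uncorrelated errors the cross-covariances are all true-score covariance, so they carry over unchanged; only the diagonal terms shrink to ρᵢσᵢ².
True-score variance = [2.8²·0.77 + 21²·0.75] − 61.152 = 336.787 − 61.152 = 275.635.
Reliability = 275.635 / 387.688 = 0.711.

0.711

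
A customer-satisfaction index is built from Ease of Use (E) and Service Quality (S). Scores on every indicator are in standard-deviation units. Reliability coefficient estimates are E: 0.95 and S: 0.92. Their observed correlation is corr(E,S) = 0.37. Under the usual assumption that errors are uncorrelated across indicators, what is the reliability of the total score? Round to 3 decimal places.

Var(E+S) = 2 + 2·[0.37] = 2 + 0.74 = 2.74.
With uncorrelated errors the cross-covariances are all true-score covariance, so they carry over unchanged; only the diagonal terms shrink to ρᵢσᵢ².
True-score variance = [0.95 + 0.92] + 0.74 = 1.87 + 0.74 = 2.61.
Reliability = 2.61 / 2.74 = 0.953.

0.953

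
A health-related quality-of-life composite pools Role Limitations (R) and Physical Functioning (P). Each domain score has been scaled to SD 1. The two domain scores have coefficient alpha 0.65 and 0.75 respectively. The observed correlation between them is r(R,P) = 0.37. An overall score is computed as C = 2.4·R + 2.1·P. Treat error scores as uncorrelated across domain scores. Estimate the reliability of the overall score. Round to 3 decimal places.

0.776

Var(C) = 2.4² + 2.1² + 2·[5.04·0.37] = 10.17 + 3.7296 = 13.8996.
Under uncorrelated errors the observed covariances equal the true-score covariances, so only the own-variance terms attenuate.
True-score variance = [2.4²·0.65 + 2.1²·0.75] + 3.7296 = 7.0515 + 3.7296 = 10.7811.
Reliability = 10.7811 / 13.8996 = 0.776.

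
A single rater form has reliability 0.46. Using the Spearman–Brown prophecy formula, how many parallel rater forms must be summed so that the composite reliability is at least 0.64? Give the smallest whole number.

3

k ≥ ρ*(1−ρ₁)/(ρ₁(1−ρ*)) = 0.64·0.54 / (0.46·0.36) = 2.087.
Smallest integer k = 3.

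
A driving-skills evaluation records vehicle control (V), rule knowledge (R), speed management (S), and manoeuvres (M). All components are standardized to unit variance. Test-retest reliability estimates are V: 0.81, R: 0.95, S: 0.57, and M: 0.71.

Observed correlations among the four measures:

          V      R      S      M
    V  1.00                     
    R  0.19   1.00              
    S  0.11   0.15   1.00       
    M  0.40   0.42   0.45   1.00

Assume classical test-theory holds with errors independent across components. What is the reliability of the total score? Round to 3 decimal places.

Var(V+R+S+M) = 4 + 2·[0.19 + 0.11 + 0.40 + 0.15 + 0.42 + 0.45] = 4 + 3.44 = 7.44.
Because errors are independent across components, Cov(Tᵢ,Tⱼ) = Cov(Xᵢ,Xⱼ); the off-diagonal part of the true-score variance is the same as above.
True-score variance = [0.81 + 0.95 + 0.57 + 0.71] + 3.44 = 3.04 + 3.44 = 6.48.
Reliability = 6.48 / 7.44 = 0.871.

0.871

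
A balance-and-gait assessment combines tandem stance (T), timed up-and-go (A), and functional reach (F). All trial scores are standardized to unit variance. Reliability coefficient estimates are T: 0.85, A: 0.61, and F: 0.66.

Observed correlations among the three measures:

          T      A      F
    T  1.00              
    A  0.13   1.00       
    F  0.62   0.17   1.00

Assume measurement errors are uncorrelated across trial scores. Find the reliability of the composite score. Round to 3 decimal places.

0.818

Var(T+A+F) = 3 + 2·[0.13 + 0.62 + 0.17] = 3 + 1.84 = 4.84.
Because errors are independent across components, Cov(Tᵢ,Tⱼ) = Cov(Xᵢ,Xⱼ); the off-diagonal part of the true-score variance is the same as above.
True-score variance = [0.85 + 0.61 + 0.66] + 1.84 = 2.12 + 1.84 = 3.96.
Reliability = 3.96 / 4.84 = 0.818.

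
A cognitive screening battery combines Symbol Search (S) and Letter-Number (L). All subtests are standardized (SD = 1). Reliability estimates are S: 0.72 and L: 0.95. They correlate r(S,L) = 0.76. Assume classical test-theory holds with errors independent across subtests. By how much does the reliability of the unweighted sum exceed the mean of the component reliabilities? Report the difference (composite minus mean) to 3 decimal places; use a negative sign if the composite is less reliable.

Var(sum) = 2 + 1.52 = 3.52; true-score variance = 1.67 + 1.52 = 3.19; composite reliability = 0.9062.
Mean component reliability = 0.8350.
Difference = 0.9062 − 0.8350 = 0.071.

0.071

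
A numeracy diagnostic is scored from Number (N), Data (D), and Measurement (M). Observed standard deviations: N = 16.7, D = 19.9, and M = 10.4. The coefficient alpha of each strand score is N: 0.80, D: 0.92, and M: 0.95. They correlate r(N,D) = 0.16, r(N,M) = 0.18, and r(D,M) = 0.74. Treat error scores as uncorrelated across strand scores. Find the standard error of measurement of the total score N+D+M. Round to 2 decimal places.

Var(total) = 783.06 + 475.171 = 1258.23.
True-score variance = 690.193 + 475.171 = 1165.36, so reliability = 0.9262.
Error variance = 1258.23 − 1165.36 = 92.8668; SEM = √92.8668 = 9.64.

9.64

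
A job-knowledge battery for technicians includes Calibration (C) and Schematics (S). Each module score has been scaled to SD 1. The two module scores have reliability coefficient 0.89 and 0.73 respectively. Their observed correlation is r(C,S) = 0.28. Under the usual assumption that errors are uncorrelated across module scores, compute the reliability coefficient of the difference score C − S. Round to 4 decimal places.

Var(C−S) = 1 + 1 − 2·0.28 = 2 − 0.56 = 1.44.
Under uncorrelated errors the observed covariances equal the true-score covariances, so only the own-variance terms attenuate.
True-score variance = [0.89 + 0.73] − 0.56 = 1.62 − 0.56 = 1.06.
Reliability = 1.06 / 1.44 = 0.7361.

0.7361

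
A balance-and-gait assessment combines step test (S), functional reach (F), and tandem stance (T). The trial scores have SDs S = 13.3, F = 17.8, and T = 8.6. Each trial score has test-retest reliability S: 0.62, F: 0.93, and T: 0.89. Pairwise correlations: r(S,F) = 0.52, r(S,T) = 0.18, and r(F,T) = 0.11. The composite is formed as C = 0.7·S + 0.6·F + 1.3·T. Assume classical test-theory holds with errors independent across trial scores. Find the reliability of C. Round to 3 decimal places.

0.889

Var(C) = 0.7²·13.3² + 0.6²·17.8² + 1.3²·8.6² + 2·[0.42·13.3·17.8·0.52 + 0.91·13.3·8.6·0.18 + 0.78·17.8·8.6·0.11] = 325.731 + 167.147 = 492.878.
With uncorrelated errors the cross-covariances are all true-score covariance, so they carry over unchanged; only the diagonal terms shrink to ρᵢσᵢ².
True-score variance = [0.7²·13.3²·0.62 + 0.6²·17.8²·0.93 + 1.3²·8.6²·0.89] + 167.147 = 271.06 + 167.147 = 438.208.
Reliability = 438.208 / 492.878 = 0.889.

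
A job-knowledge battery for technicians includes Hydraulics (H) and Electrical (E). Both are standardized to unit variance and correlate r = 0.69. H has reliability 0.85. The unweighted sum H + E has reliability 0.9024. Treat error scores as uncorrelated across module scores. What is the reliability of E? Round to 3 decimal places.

Var(H+E) = 2 + 2·0.69 = 3.380.
True-score variance = ρ_H + ρ_E + 2·0.69, so 0.9024 = (0.85 + ρ_E + 1.38) / 3.380.
ρ_E = 0.9024·3.380 − 0.85 − 1.38 = 0.820.

0.820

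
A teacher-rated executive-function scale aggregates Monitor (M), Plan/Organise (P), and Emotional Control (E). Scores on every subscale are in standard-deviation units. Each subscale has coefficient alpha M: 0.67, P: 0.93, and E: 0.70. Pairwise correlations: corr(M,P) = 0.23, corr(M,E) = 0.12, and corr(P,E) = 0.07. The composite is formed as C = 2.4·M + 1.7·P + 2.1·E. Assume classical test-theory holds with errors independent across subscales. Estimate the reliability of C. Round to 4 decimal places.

0.7942

Var(C) = 2.4² + 1.7² + 2.1² + 2·[4.08·0.23 + 5.04·0.12 + 3.57·0.07] = 13.06 + 3.5862 = 16.6462.
Because errors are independent across components, Cov(Tᵢ,Tⱼ) = Cov(Xᵢ,Xⱼ); the off-diagonal part of the true-score variance is the same as above.
True-score variance = [2.4²·0.67 + 1.7²·0.93 + 2.1²·0.70] + 3.5862 = 9.6339 + 3.5862 = 13.2201.
Reliability = 13.2201 / 16.6462 = 0.7942.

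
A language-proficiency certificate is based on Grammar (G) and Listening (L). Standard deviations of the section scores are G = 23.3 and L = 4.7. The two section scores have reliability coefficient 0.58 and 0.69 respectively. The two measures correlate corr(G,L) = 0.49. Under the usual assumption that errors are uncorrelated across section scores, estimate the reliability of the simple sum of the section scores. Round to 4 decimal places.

Var(G+L) = 23.3² + 4.7² + 2·[23.3·4.7·0.49] = 564.98 + 107.32 = 672.3.
With uncorrelated errors the cross-covariances are all true-score covariance, so they carry over unchanged; only the diagonal terms shrink to ρᵢσᵢ².
True-score variance = [23.3²·0.58 + 4.7²·0.69] + 107.32 = 330.118 + 107.32 = 437.438.
Reliability = 437.438 / 672.3 = 0.6507.

0.6507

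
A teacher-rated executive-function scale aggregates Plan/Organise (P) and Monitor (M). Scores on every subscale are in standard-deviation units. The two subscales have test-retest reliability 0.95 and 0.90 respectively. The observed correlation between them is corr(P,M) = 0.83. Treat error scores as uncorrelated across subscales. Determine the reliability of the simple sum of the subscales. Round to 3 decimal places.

0.959

Var(P+M) = 2 + 2·[0.83] = 2 + 1.66 = 3.66.
Because errors are independent across components, Cov(Tᵢ,Tⱼ) = Cov(Xᵢ,Xⱼ); the off-diagonal part of the true-score variance is the same as above.
True-score variance = [0.95 + 0.90] + 1.66 = 1.85 + 1.66 = 3.51.
Reliability = 3.51 / 3.66 = 0.959.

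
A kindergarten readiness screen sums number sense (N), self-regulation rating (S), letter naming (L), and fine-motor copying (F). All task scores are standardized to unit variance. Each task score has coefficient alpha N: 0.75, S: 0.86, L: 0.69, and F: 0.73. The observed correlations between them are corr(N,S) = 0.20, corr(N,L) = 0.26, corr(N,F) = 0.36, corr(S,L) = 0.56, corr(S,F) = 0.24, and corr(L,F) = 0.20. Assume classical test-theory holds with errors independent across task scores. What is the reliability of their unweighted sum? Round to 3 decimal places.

0.873

Var(N+S+L+F) = 4 + 2·[0.20 + 0.26 + 0.36 + 0.56 + 0.24 + 0.20] = 4 + 3.64 = 7.64.
Under uncorrelated errors the observed covariances equal the true-score covariances, so only the own-variance terms attenuate.
True-score variance = [0.75 + 0.86 + 0.69 + 0.73] + 3.64 = 3.03 + 3.64 = 6.67.
Reliability = 6.67 / 7.64 = 0.873.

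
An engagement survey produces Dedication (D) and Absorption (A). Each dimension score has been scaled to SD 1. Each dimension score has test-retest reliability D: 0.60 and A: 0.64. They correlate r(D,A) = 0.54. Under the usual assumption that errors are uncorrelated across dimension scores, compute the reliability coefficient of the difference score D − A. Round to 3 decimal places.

0.174

Var(D−A) = 1 + 1 − 2·0.54 = 2 − 1.08 = 0.92.
Under uncorrelated errors the observed covariances equal the true-score covariances, so only the own-variance terms attenuate.
True-score variance = [0.60 + 0.64] − 1.08 = 1.24 − 1.08 = 0.16.
Reliability = 0.16 / 0.92 = 0.174.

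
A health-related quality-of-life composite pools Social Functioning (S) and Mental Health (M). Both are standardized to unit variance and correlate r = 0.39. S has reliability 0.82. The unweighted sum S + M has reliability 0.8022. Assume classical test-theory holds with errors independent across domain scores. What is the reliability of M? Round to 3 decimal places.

Var(S+M) = 2 + 2·0.39 = 2.780.
True-score variance = ρ_S + ρ_M + 2·0.39, so 0.8022 = (0.82 + ρ_M + 0.78) / 2.780.
ρ_M = 0.8022·2.780 − 0.82 − 0.78 = 0.630.

0.630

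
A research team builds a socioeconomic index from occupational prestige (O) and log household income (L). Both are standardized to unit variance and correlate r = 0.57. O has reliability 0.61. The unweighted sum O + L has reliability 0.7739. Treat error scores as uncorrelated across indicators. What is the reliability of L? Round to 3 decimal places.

0.680

Var(O+L) = 2 + 2·0.57 = 3.140.
True-score variance = ρ_O + ρ_L + 2·0.57, so 0.7739 = (0.61 + ρ_L + 1.14) / 3.140.
ρ_L = 0.7739·3.140 − 0.61 − 1.14 = 0.680.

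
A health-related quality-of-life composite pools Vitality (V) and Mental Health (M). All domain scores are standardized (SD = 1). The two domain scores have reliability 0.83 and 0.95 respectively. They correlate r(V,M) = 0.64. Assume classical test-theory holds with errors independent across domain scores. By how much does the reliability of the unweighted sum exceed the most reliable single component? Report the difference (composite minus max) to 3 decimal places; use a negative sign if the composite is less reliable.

Var(sum) = 2 + 1.28 = 3.28; true-score variance = 1.78 + 1.28 = 3.06; composite reliability = 0.9329.
Max component reliability = 0.9500.
Difference = 0.9329 − 0.9500 = -0.017.

-0.017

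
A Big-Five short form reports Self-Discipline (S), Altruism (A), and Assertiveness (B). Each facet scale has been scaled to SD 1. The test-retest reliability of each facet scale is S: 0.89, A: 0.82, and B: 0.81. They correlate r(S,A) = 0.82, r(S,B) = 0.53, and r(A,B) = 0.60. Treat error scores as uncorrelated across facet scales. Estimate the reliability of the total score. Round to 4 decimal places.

0.9304

Var(S+A+B) = 3 + 2·[0.82 + 0.53 + 0.60] = 3 + 3.9 = 6.9.
Under uncorrelated errors the observed covariances equal the true-score covariances, so only the own-variance terms attenuate.
True-score variance = [0.89 + 0.82 + 0.81] + 3.9 = 2.52 + 3.9 = 6.42.
Reliability = 6.42 / 6.9 = 0.9304.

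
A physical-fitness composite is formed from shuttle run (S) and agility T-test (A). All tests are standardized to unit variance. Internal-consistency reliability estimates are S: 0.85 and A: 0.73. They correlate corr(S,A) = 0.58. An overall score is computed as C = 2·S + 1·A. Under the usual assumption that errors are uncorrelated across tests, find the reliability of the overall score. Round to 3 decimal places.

Var(C) = 2² + 1 + 2·[2·0.58] = 5 + 2.32 = 7.32.
With uncorrelated errors the cross-covariances are all true-score covariance, so they carry over unchanged; only the diagonal terms shrink to ρᵢσᵢ².
True-score variance = [2²·0.85 + 0.73] + 2.32 = 4.13 + 2.32 = 6.45.
Reliability = 6.45 / 7.32 = 0.881.

0.881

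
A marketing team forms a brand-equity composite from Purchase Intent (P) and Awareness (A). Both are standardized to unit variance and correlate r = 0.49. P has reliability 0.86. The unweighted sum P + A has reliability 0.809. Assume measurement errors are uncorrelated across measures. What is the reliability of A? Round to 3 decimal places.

Var(P+A) = 2 + 2·0.49 = 2.980.
True-score variance = ρ_P + ρ_A + 2·0.49, so 0.809 = (0.86 + ρ_A + 0.98) / 2.980.
ρ_A = 0.809·2.980 − 0.86 − 0.98 = 0.571.

0.571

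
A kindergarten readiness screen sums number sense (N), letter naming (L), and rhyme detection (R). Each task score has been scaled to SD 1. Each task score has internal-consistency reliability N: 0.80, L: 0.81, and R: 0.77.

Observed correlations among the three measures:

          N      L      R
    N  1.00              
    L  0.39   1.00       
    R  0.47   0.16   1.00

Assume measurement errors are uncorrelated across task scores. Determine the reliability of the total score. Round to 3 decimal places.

Var(N+L+R) = 3 + 2·[0.39 + 0.47 + 0.16] = 3 + 2.04 = 5.04.
Under uncorrelated errors the observed covariances equal the true-score covariances, so only the own-variance terms attenuate.
True-score variance = [0.80 + 0.81 + 0.77] + 2.04 = 2.38 + 2.04 = 4.42.
Reliability = 4.42 / 5.04 = 0.877.

0.877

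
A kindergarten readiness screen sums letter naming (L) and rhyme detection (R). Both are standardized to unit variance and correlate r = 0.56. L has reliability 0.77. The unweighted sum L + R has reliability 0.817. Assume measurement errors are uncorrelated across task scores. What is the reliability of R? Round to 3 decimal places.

0.659

Var(L+R) = 2 + 2·0.56 = 3.120.
True-score variance = ρ_L + ρ_R + 2·0.56, so 0.817 = (0.77 + ρ_R + 1.12) / 3.120.
ρ_R = 0.817·3.120 − 0.77 − 1.12 = 0.659.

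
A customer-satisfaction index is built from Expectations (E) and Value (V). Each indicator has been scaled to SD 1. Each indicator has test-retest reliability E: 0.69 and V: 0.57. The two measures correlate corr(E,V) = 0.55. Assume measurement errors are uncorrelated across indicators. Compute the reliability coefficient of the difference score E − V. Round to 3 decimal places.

0.178

Var(E−V) = 1 + 1 − 2·0.55 = 2 − 1.1 = 0.9.
With uncorrelated errors the cross-covariances are all true-score covariance, so they carry over unchanged; only the diagonal terms shrink to ρᵢσᵢ².
True-score variance = [0.69 + 0.57] − 1.1 = 1.26 − 1.1 = 0.16.
Reliability = 0.16 / 0.9 = 0.178.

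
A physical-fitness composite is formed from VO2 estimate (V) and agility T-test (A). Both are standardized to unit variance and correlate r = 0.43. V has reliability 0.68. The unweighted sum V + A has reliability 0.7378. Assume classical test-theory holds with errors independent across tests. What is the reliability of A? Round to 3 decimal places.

Var(V+A) = 2 + 2·0.43 = 2.860.
True-score variance = ρ_V + ρ_A + 2·0.43, so 0.7378 = (0.68 + ρ_A + 0.86) / 2.860.
ρ_A = 0.7378·2.860 − 0.68 − 0.86 = 0.570.

0.570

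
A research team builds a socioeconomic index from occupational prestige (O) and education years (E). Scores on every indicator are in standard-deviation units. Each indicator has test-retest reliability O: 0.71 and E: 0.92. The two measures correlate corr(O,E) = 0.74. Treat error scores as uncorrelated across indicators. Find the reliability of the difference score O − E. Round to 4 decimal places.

0.2885

Var(O−E) = 1 + 1 − 2·0.74 = 2 − 1.48 = 0.52.
Because errors are independent across components, Cov(Tᵢ,Tⱼ) = Cov(Xᵢ,Xⱼ); the off-diagonal part of the true-score variance is the same as above.
True-score variance = [0.71 + 0.92] − 1.48 = 1.63 − 1.48 = 0.15.
Reliability = 0.15 / 0.52 = 0.2885.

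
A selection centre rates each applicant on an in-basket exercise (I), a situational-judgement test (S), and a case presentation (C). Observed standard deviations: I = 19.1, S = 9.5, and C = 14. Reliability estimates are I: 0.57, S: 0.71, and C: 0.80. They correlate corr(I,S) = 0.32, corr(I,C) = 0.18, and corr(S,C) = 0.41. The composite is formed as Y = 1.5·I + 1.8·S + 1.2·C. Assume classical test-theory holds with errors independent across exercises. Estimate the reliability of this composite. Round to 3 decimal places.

0.767

Var(Y) = 1.5²·19.1² + 1.8²·9.5² + 1.2²·14² + 2·[2.7·19.1·9.5·0.32 + 1.8·19.1·14·0.18 + 2.16·9.5·14·0.41] = 1395.47 + 722.39 = 2117.86.
Under uncorrelated errors the observed covariances equal the true-score covariances, so only the own-variance terms attenuate.
True-score variance = [1.5²·19.1²·0.57 + 1.8²·9.5²·0.71 + 1.2²·14²·0.80] + 722.39 = 901.272 + 722.39 = 1623.66.
Reliability = 1623.66 / 2117.86 = 0.767.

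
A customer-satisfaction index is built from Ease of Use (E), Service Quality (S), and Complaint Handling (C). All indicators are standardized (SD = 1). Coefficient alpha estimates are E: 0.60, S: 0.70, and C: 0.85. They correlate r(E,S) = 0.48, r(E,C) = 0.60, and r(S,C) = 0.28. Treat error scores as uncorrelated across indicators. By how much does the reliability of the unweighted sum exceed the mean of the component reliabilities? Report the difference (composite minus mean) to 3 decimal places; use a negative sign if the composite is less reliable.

Var(sum) = 3 + 2.72 = 5.72; true-score variance = 2.15 + 2.72 = 4.87; composite reliability = 0.8514.
Mean component reliability = 0.7167.
Difference = 0.8514 − 0.7167 = 0.135.

0.135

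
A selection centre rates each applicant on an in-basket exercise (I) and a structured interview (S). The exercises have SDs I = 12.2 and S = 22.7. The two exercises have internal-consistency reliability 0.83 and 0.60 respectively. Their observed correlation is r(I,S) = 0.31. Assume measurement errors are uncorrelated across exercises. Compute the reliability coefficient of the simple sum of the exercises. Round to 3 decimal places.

Var(I+S) = 12.2² + 22.7² + 2·[12.2·22.7·0.31] = 664.13 + 171.703 = 835.833.
Under uncorrelated errors the observed covariances equal the true-score covariances, so only the own-variance terms attenuate.
True-score variance = [12.2²·0.83 + 22.7²·0.60] + 171.703 = 432.711 + 171.703 = 604.414.
Reliability = 604.414 / 835.833 = 0.723.

0.723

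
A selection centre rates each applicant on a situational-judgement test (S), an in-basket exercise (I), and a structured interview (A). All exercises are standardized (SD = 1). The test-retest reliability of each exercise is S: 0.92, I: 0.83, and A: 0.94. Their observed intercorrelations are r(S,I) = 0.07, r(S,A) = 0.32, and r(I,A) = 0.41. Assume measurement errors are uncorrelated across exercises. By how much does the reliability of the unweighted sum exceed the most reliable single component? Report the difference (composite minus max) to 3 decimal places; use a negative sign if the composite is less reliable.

Var(sum) = 3 + 1.6 = 4.6; true-score variance = 2.69 + 1.6 = 4.29; composite reliability = 0.9326.
Max component reliability = 0.9400.
Difference = 0.9326 − 0.9400 = -0.007.

-0.007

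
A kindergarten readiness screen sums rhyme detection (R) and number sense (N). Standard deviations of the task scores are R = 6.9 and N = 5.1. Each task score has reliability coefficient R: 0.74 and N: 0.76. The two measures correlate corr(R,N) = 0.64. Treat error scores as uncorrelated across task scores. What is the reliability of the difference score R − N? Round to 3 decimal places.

Var(R−N) = 6.9² + 5.1² − 2·6.9·5.1·0.64 = 73.62 − 45.0432 = 28.5768.
With uncorrelated errors the cross-covariances are all true-score covariance, so they carry over unchanged; only the diagonal terms shrink to ρᵢσᵢ².
True-score variance = [6.9²·0.74 + 5.1²·0.76] − 45.0432 = 54.999 − 45.0432 = 9.9558.
Reliability = 9.9558 / 28.5768 = 0.348.

0.348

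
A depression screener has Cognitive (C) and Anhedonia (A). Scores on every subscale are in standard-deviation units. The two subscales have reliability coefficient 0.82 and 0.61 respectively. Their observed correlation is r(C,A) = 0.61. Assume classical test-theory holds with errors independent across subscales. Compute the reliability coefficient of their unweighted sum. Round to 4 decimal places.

Var(C+A) = 2 + 2·[0.61] = 2 + 1.22 = 3.22.
With uncorrelated errors the cross-covariances are all true-score covariance, so they carry over unchanged; only the diagonal terms shrink to ρᵢσᵢ².
True-score variance = [0.82 + 0.61] + 1.22 = 1.43 + 1.22 = 2.65.
Reliability = 2.65 / 3.22 = 0.8230.

0.8230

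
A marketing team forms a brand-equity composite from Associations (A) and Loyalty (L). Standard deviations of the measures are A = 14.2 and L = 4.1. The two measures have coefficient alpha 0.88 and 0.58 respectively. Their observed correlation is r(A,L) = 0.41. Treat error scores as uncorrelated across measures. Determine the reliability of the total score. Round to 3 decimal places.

0.883

Var(A+L) = 14.2² + 4.1² + 2·[14.2·4.1·0.41] = 218.45 + 47.7404 = 266.19.
With uncorrelated errors the cross-covariances are all true-score covariance, so they carry over unchanged; only the diagonal terms shrink to ρᵢσᵢ².
True-score variance = [14.2²·0.88 + 4.1²·0.58] + 47.7404 = 187.193 + 47.7404 = 234.933.
Reliability = 234.933 / 266.19 = 0.883.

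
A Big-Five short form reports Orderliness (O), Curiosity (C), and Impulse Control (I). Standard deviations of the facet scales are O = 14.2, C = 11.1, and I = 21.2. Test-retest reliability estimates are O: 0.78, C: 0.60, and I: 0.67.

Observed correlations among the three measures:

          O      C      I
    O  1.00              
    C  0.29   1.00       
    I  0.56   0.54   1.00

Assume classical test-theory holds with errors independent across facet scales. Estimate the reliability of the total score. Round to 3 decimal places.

0.834

Var(O+C+I) = 14.2² + 11.1² + 21.2² + 2·[14.2·11.1·0.29 + 14.2·21.2·0.56 + 11.1·21.2·0.54] = 774.29 + 682.73 = 1457.02.
Under uncorrelated errors the observed covariances equal the true-score covariances, so only the own-variance terms attenuate.
True-score variance = [14.2²·0.78 + 11.1²·0.60 + 21.2²·0.67] + 682.73 = 532.33 + 682.73 = 1215.06.
Reliability = 1215.06 / 1457.02 = 0.834.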